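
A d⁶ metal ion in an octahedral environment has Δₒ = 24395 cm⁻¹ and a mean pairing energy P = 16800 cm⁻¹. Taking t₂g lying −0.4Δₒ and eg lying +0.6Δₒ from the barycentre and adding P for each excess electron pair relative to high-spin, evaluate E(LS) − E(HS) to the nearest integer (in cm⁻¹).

-15190

High-spin: t₂g⁴ eg², CFSE = -0.4Δₒ = -9758 cm⁻¹.
Low-spin: t₂g⁶ eg⁰, orbital CFSE = -2.4Δₒ = -58548 cm⁻¹; plus 2 excess pairs × P = +33600 cm⁻¹; total -24948 cm⁻¹.
E(LS) − E(HS) = -24948 − (-9758) = -15190 cm⁻¹.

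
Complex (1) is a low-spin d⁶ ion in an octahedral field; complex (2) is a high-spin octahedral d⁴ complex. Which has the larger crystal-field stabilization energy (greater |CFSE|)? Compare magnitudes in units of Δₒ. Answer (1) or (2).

(1)

(1): t₂g⁶ eg⁰, CFSE = -2.4Δₒ.
(2): t₂g³ eg¹, CFSE = -0.6Δₒ.
So (1) has the larger |CFSE|.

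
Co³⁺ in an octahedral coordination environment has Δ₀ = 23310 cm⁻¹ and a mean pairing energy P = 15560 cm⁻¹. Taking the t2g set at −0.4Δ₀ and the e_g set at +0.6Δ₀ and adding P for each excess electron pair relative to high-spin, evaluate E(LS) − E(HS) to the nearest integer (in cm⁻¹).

-15500

Co is in group 9, so Co³⁺ is d⁶ (9 − 3 = 6).
High-spin: t2g^4 e_g^2, CFSE = -0.4Δ₀ = -9324 cm⁻¹.
Low-spin: t2g^6 e_g^0, orbital CFSE = -2.4Δ₀ = -55944 cm⁻¹; plus 2 excess pairs × P = +31120 cm⁻¹; total -24824 cm⁻¹.
Thus E(LS) − E(HS) = -15500 cm⁻¹.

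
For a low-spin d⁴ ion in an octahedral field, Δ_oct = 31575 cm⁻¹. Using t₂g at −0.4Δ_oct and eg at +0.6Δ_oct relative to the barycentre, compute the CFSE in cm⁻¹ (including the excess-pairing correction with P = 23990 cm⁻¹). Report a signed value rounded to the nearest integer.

-26530

Configuration: t₂g⁴ eg⁰.
The orbital stabilization is -1.6Δ_oct = -1.6 × 31575 = -50520 cm⁻¹.
Pairing penalty: 1 pair vs 0 in the high-spin reference → 1 extra × P = 23990 cm⁻¹.
Overall CFSE = -50520 + 23990 = -26530 cm⁻¹.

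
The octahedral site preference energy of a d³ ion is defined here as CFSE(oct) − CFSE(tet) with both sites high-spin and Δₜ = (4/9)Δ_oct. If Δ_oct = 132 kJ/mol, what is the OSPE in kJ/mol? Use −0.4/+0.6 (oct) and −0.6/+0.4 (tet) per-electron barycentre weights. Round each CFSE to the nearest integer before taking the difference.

-111

Octahedral (high-spin): t₂g³ eg⁰, CFSE = 3(−0.4) + 0(+0.6) = -1.2Δ_oct = -1.2 × 132 = -158 kJ/mol.
In a tetrahedral site the filling is e² t₂¹: CFSE(tet) = -0.8Δₜ = -0.8 × (4/9)(132) = -47 kJ/mol.
OSPE = -158 − (-47) = -111 kJ/mol.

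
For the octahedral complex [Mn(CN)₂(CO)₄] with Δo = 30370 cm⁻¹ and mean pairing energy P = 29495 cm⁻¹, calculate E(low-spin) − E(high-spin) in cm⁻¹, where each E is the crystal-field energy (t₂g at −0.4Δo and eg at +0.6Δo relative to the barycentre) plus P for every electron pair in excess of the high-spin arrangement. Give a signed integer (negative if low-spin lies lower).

-1750

Ligand charges: 2×(-1) from CN⁻ and 4×(+0) from CO sum to -2; with overall charge +0, Mn is +2.
Mn is in group 7, so Mn²⁺ is d⁵ (7 − 2 = 5).
In the high-spin limit (t₂g³ eg²) the orbital term is 0.0Δo = 0 cm⁻¹, with no excess pairing.
Low-spin: t₂g⁵ eg⁰, orbital CFSE = -2.0Δo = -60740 cm⁻¹; plus 2 excess pairs × P = +58990 cm⁻¹; total -1750 cm⁻¹.
Thus E(LS) − E(HS) = -1750 cm⁻¹.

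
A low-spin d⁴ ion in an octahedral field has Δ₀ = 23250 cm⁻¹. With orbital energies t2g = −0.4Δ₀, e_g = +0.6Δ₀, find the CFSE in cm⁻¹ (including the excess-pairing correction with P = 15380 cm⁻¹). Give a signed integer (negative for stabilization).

Configuration: t2g^4 e_g^0.
Orbital CFSE = 4(-0.4) + 0(0.6) = -1.6Δ₀ = -1.6 × 23250 = -37200 cm⁻¹.
Relative to high-spin t2g^3 e_g^1 (0 paired), the low-spin configuration has 1 additional pair, contributing +1 × 15380 = +15380 cm⁻¹.
Overall CFSE = -37200 + 15380 = -21820 cm⁻¹.

-21820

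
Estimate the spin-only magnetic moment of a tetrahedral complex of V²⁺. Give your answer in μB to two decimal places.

3.87 μB

V²⁺: group 5, so d-count = 5 − 2 = 3.
With tetrahedral geometry the complex is necessarily high-spin.
Configuration: e^2 t2^1 → 3 unpaired electrons.
μ(spin-only) = √[3(3+2)] = √15 ≈ 3.87 μB.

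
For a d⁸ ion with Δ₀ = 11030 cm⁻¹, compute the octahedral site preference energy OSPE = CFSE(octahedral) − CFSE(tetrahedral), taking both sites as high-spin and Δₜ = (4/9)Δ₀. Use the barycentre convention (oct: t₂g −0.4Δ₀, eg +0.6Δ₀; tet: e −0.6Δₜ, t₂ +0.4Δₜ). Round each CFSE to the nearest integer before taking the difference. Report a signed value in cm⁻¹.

Octahedral high-spin t2g^6 e_g^2: CFSE = -1.2 × 11030 = -13236 cm⁻¹.
In a tetrahedral site the filling is e^4 t2^4: CFSE(tet) = -0.8Δₜ = -0.8 × (4/9)(11030) = -3922 cm⁻¹.
OSPE = -13236 − (-3922) = -9314 cm⁻¹.

-9314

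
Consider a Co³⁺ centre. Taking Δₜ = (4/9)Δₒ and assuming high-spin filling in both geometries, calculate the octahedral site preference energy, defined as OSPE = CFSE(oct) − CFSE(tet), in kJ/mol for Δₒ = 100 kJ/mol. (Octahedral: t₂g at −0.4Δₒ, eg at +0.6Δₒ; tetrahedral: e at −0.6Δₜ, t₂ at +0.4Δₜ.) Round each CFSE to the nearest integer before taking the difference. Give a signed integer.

Co is in group 9, so Co³⁺ is d⁶ (9 − 3 = 6).
In an octahedral site d⁶ (HS) is t₂g⁴ eg², giving CFSE(oct) = -0.4Δₒ = -40 kJ/mol.
In a tetrahedral site the filling is e³ t₂³: CFSE(tet) = -0.6Δₜ = -0.6 × (4/9)(100) = -27 kJ/mol.
OSPE = CFSE(oct) − CFSE(tet) = -40 − (-27) = -13 kJ/mol.

-13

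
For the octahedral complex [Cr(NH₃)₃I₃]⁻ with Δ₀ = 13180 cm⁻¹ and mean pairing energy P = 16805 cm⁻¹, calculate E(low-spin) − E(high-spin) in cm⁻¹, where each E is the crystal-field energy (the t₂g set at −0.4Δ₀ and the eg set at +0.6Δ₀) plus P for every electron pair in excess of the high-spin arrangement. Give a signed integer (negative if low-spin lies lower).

Ligand charges: 3×(+0) from NH₃ and 3×(-1) from I⁻ sum to -3; with overall charge -1, Cr is +2.
Cr is in group 6, so Cr²⁺ is d⁴ (6 − 2 = 4).
High-spin d⁴ fills as t₂g³ eg¹ with CFSE 3(−0.4) + 1(+0.6) = -0.6Δ₀ = -7908 cm⁻¹.
For low-spin the configuration is t₂g⁴ eg⁰: orbital energy -1.6 × 13180 = -21088 cm⁻¹, and 1 additional pair relative to high-spin adds 16805 cm⁻¹, giving -4283 cm⁻¹.
The difference is -4283 − (-7908) = 3625 cm⁻¹, so high-spin lies lower.

3625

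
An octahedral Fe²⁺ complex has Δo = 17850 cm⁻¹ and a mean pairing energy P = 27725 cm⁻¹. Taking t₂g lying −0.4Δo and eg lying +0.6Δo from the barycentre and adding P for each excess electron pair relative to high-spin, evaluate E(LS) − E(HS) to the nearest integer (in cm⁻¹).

19750

Fe sits in group 8; removing 2 electrons leaves Fe²⁺ with 8 − 2 = 6 d electrons.
High-spin: t₂g⁴ eg², CFSE = -0.4Δo = -7140 cm⁻¹.
Low-spin t₂g⁶ eg⁰ gives -2.4Δo = -42840 cm⁻¹, but forming 2 extra pairs costs 2P = 55450 cm⁻¹, so E(LS) = -42840 + 55450 = 12610 cm⁻¹.
Thus E(LS) − E(HS) = 19750 cm⁻¹.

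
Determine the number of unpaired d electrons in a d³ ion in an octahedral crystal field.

For octahedral d³ the high- and low-spin configurations coincide.
Configuration: t2g^3 e_g^0, giving 3 unpaired electrons.

3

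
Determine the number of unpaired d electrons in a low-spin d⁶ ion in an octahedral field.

Configuration: t₂g⁶ eg⁰, giving 0 unpaired electrons.

0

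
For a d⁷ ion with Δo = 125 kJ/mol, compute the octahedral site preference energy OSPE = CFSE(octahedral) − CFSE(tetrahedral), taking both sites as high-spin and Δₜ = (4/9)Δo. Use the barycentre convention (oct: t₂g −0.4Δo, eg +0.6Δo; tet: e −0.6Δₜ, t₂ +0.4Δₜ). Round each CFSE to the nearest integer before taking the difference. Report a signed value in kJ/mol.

-33

Octahedral (high-spin): t2g^5 e_g^2, CFSE = 5(−0.4) + 2(+0.6) = -0.8Δo = -0.8 × 125 = -100 kJ/mol.
In a tetrahedral site the filling is e^4 t2^3: CFSE(tet) = -1.2Δₜ = -1.2 × (4/9)(125) = -67 kJ/mol.
OSPE = CFSE(oct) − CFSE(tet) = -100 − (-67) = -33 kJ/mol.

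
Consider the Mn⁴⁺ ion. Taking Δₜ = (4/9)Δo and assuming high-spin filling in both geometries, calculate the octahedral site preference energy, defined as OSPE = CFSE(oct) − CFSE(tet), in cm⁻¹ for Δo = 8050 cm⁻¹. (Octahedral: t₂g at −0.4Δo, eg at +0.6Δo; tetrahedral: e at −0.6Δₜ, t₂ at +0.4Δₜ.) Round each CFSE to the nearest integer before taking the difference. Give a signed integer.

Group 7 minus oxidation state +4 gives a d³ configuration for Mn⁴⁺.
Octahedral high-spin t₂g³ eg⁰: CFSE = -1.2 × 8050 = -9660 cm⁻¹.
In a tetrahedral site the filling is e² t₂¹: CFSE(tet) = -0.8Δₜ = -0.8 × (4/9)(8050) = -2862 cm⁻¹.
OSPE = CFSE(oct) − CFSE(tet) = -9660 − (-2862) = -6798 cm⁻¹.

-6798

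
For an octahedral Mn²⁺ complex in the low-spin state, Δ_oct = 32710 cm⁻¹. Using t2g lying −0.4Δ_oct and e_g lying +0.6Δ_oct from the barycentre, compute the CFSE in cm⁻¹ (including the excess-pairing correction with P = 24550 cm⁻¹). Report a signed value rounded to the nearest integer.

-16320

Group 7 minus oxidation state +2 gives a d⁵ configuration for Mn²⁺.
The d⁵ electrons fill as t2g^5 e_g^0.
Orbital CFSE = 5(-0.4) + 0(0.6) = -2.0Δ_oct = -2.0 × 32710 = -65420 cm⁻¹.
Pairing penalty: 2 pairs vs 0 in the high-spin reference → 2 extra × P = 49100 cm⁻¹.
Overall CFSE = -65420 + 49100 = -16320 cm⁻¹.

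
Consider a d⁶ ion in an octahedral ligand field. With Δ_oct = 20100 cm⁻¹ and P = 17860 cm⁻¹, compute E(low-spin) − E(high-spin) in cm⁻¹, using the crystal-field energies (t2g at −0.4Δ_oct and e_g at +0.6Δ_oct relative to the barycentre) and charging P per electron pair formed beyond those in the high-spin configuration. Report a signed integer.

-4480

High-spin: t2g^4 e_g^2, CFSE = -0.4Δ_oct = -8040 cm⁻¹.
For low-spin the configuration is t2g^6 e_g^0: orbital energy -2.4 × 20100 = -48240 cm⁻¹, and 2 additional pairs relative to high-spin add 35720 cm⁻¹, giving -12520 cm⁻¹.
Thus E(LS) − E(HS) = -4480 cm⁻¹.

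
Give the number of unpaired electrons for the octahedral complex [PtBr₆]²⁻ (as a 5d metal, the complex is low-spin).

0

Each Br⁻ contributes -1; 6 × (-1) = -6. With overall charge -2, Pt is in the +4 oxidation state.
Pt sits in group 10; removing 4 electrons leaves Pt⁴⁺ with 10 − 4 = 6 d electrons.
Configuration: t2g^6 e_g^0, giving 0 unpaired electrons.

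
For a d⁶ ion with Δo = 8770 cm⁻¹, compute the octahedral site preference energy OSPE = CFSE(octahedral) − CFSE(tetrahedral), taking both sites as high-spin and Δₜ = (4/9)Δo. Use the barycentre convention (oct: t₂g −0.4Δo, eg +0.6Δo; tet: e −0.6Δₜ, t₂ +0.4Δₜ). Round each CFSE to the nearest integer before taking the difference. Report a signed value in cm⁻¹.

-1169

In an octahedral site d⁶ (HS) is t2g^4 e_g^2, giving CFSE(oct) = -0.4Δo = -3508 cm⁻¹.
Tetrahedral: e^3 t2^3, CFSE = 3(−0.6) + 3(+0.4) = -0.6Δₜ = -0.6 × (4/9) × 8770 = -2339 cm⁻¹.
OSPE = CFSE(oct) − CFSE(tet) = -3508 − (-2339) = -1169 cm⁻¹.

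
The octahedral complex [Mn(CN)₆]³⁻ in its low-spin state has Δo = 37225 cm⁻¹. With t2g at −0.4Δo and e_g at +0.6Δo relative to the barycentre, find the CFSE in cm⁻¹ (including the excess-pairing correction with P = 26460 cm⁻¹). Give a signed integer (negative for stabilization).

-33100

Each CN⁻ contributes -1; 6 × (-1) = -6. With overall charge -3, Mn is in the +3 oxidation state.
Mn is in group 7, so Mn³⁺ is d⁴ (7 − 3 = 4).
The d⁴ electrons fill as t2g^4 e_g^0.
Orbital CFSE = 4(-0.4) + 0(0.6) = -1.6Δo = -1.6 × 37225 = -59560 cm⁻¹.
Pairing penalty: 1 pair vs 0 in the high-spin reference → 1 extra × P = 26460 cm⁻¹.
Net CFSE = -59560 + 26460 = -33100 cm⁻¹.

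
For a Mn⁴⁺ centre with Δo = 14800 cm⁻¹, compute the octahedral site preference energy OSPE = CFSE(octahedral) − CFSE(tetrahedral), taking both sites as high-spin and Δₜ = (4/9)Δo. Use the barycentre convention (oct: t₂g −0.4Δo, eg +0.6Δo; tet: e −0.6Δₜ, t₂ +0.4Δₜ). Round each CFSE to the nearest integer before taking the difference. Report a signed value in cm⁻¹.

-12498

Mn⁴⁺: group 7, so d-count = 7 − 4 = 3.
Octahedral high-spin t₂g³ eg⁰: CFSE = -1.2 × 14800 = -17760 cm⁻¹.
Tetrahedral e² t₂¹ gives -0.8Δₜ = -0.8 × (4/9) × 14800 = -5262 cm⁻¹.
OSPE = -17760 − (-5262) = -12498 cm⁻¹.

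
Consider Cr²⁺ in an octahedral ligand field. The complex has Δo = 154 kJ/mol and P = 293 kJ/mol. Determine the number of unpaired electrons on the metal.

4

Group 6 minus oxidation state +2 gives a d⁴ configuration for Cr²⁺.
With Δo < P the complex is high-spin.
That gives t₂g³ eg¹.
Unpaired electrons: 4.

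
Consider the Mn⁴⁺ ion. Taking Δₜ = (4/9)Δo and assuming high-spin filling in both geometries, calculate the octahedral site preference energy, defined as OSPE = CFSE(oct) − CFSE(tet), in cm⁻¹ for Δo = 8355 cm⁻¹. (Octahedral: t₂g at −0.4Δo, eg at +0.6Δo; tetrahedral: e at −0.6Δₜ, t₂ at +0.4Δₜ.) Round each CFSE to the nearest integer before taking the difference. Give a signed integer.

Mn sits in group 7; removing 4 electrons leaves Mn⁴⁺ with 7 − 4 = 3 d electrons.
Octahedral (high-spin): t2g^3 e_g^0, CFSE = 3(−0.4) + 0(+0.6) = -1.2Δo = -1.2 × 8355 = -10026 cm⁻¹.
Tetrahedral e^2 t2^1 gives -0.8Δₜ = -0.8 × (4/9) × 8355 = -2971 cm⁻¹.
Subtracting, OSPE = -10026 − (-2971) = -7055 cm⁻¹.

-7055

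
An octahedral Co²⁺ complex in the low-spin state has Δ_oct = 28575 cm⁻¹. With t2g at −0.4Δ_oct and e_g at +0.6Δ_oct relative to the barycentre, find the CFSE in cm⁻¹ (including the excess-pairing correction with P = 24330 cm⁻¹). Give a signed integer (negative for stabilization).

Co²⁺: group 9, so d-count = 9 − 2 = 7.
Electron filling gives t2g^6 e_g^1.
The orbital stabilization is -1.8Δ_oct = -1.8 × 28575 = -51435 cm⁻¹.
Relative to high-spin t2g^5 e_g^2 (2 paired), the low-spin configuration has 1 additional pair, contributing +1 × 24330 = +24330 cm⁻¹.
Combining: -51435 + 24330 = -27105 cm⁻¹.

-27105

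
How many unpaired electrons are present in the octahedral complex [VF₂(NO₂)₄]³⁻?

2

Ligand charges: 2×(-1) from F⁻ and 4×(-1) from NO₂⁻ sum to -6; with overall charge -3, V is +3.
V is in group 5, so V³⁺ is d² (5 − 3 = 2).
Configuration: t₂g² eg⁰, giving 2 unpaired electrons.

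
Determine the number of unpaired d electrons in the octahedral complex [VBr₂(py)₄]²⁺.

1

Ligand charges: 2×(-1) from Br⁻ and 4×(+0) from py sum to -2; with overall charge +2, V is +4.
V⁴⁺: group 5, so d-count = 5 − 4 = 1.
Configuration: t2g^1 e_g^0, giving 1 unpaired electron.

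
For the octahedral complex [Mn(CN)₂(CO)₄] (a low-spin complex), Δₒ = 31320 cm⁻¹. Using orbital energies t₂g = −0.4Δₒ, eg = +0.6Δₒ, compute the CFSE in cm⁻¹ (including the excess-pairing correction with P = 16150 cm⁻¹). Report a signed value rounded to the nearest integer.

-30340

Ligand charges: 2×(-1) from CN⁻ and 4×(+0) from CO sum to -2; with overall charge +0, Mn is +2.
Mn²⁺: group 7, so d-count = 7 − 2 = 5.
The d⁵ electrons fill as t₂g⁵ eg⁰.
CFSE(orbital) = 5×(-0.4Δₒ) + 0×(0.6Δₒ) = -2.0Δₒ; with Δₒ = 31320 cm⁻¹ that is -62640 cm⁻¹.
High-spin d⁵ would be t₂g³ eg² with 0 pairs; low-spin has 2, so 2 excess pairs cost +2P = +32300 cm⁻¹.
Net CFSE = -62640 + 32300 = -30340 cm⁻¹.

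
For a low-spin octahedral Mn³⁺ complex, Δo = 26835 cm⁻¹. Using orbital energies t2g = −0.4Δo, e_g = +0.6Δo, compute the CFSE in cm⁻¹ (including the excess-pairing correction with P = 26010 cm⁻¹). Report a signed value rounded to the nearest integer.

-16926

Group 7 minus oxidation state +3 gives a d⁴ configuration for Mn³⁺.
Electron filling gives t2g^4 e_g^0.
CFSE(orbital) = 4×(-0.4Δo) + 0×(0.6Δo) = -1.6Δo; with Δo = 26835 cm⁻¹ that is -42936 cm⁻¹.
Pairing penalty: 1 pair vs 0 in the high-spin reference → 1 extra × P = 26010 cm⁻¹.
Net CFSE = -42936 + 26010 = -16926 cm⁻¹.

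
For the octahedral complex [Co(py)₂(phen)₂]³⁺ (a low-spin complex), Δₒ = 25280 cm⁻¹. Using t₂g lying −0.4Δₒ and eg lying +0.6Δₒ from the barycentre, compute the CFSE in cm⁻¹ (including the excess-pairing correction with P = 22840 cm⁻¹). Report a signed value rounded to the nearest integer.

-14992

Ligand charges: 2×(+0) from py and 2×(+0) from phen sum to +0; with overall charge +3, Co is +3.
Group 9 minus oxidation state +3 gives a d⁶ configuration for Co³⁺.
Electron filling gives t₂g⁶ eg⁰.
The orbital stabilization is -2.4Δₒ = -2.4 × 25280 = -60672 cm⁻¹.
High-spin d⁶ would be t₂g⁴ eg² with 1 pair; low-spin has 3, so 2 excess pairs cost +2P = +45680 cm⁻¹.
Net CFSE = -60672 + 45680 = -14992 cm⁻¹.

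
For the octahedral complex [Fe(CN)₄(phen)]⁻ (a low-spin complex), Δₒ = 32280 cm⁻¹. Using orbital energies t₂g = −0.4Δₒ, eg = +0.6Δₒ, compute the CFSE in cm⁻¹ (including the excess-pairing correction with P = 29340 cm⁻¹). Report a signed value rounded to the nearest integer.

Ligand charges: 4×(-1) from CN⁻ and 1×(+0) from phen sum to -4; with overall charge -1, Fe is +3.
Fe sits in group 8; removing 3 electrons leaves Fe³⁺ with 8 − 3 = 5 d electrons.
Configuration: t₂g⁵ eg⁰.
CFSE(orbital) = 5×(-0.4Δₒ) + 0×(0.6Δₒ) = -2.0Δₒ; with Δₒ = 32280 cm⁻¹ that is -64560 cm⁻¹.
High-spin d⁵ would be t₂g³ eg² with 0 pairs; low-spin has 2, so 2 excess pairs cost +2P = +58680 cm⁻¹.
Overall CFSE = -64560 + 58680 = -5880 cm⁻¹.

-5880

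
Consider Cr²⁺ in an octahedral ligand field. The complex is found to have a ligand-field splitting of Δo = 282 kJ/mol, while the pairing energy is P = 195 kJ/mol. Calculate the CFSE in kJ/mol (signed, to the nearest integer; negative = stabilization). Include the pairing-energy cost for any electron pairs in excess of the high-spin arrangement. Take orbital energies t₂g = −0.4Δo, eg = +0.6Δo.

Cr²⁺: group 6, so d-count = 6 − 2 = 4.
With Δo > P the complex is low-spin.
That gives t₂g⁴ eg⁰.
Orbital CFSE = -1.6Δo = -1.6 × 282 = -451 kJ/mol.
Excess pairs vs high-spin: 1 − 0 = 1; pairing cost = +195 kJ/mol.
Net CFSE = -451 + 195 = -256 kJ/mol.

-256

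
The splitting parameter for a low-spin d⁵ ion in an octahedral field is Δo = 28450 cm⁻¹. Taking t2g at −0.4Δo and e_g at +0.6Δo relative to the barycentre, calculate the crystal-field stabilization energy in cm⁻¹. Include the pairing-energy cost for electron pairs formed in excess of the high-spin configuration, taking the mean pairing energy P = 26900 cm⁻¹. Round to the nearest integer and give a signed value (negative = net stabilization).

-3100

Electron filling gives t2g^5 e_g^0.
Orbital CFSE = 5(-0.4) + 0(0.6) = -2.0Δo = -2.0 × 28450 = -56900 cm⁻¹.
Relative to high-spin t2g^3 e_g^2 (0 paired), the low-spin configuration has 2 additional pairs, contributing +2 × 26900 = +53800 cm⁻¹.
Net CFSE = -56900 + 53800 = -3100 cm⁻¹.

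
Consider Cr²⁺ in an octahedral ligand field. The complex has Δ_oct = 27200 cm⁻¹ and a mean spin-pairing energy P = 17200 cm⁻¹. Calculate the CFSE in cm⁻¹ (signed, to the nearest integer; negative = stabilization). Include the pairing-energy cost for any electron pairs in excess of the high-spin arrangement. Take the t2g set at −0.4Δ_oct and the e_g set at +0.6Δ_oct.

-26320

Cr sits in group 6; removing 2 electrons leaves Cr²⁺ with 6 − 2 = 4 d electrons.
With Δ_oct > P the complex is low-spin.
That gives t2g^4 e_g^0.
Orbital CFSE = -1.6Δ_oct = -1.6 × 27200 = -43520 cm⁻¹.
Excess pairs vs high-spin: 1 − 0 = 1; pairing cost = +17200 cm⁻¹.
Net CFSE = -43520 + 17200 = -26320 cm⁻¹.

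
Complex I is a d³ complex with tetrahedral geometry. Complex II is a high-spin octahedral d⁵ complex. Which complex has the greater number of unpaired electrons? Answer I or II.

II

I: Tetrahedral splitting is small, so the complex is high-spin; e^2 t2^1 → 3 unpaired.
II: t₂g³ eg² → 5 unpaired.
So II has more unpaired electrons.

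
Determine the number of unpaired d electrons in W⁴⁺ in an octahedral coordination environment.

W sits in group 6; removing 4 electrons leaves W⁴⁺ with 6 − 4 = 2 d electrons.
Configuration: t2g^2 e_g^0, giving 2 unpaired electrons.

2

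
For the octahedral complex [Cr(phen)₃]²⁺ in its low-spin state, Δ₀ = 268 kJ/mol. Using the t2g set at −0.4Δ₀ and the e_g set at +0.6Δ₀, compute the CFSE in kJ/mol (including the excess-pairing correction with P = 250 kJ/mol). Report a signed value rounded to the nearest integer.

phen is neutral, so the +2 overall charge sits on Cr: oxidation state +2.
Cr is in group 6, so Cr²⁺ is d⁴ (6 − 2 = 4).
Configuration: t2g^4 e_g^0.
CFSE(orbital) = 4×(-0.4Δ₀) + 0×(0.6Δ₀) = -1.6Δ₀; with Δ₀ = 268 kJ/mol that is -429 kJ/mol.
Relative to high-spin t2g^3 e_g^1 (0 paired), the low-spin configuration has 1 additional pair, contributing +1 × 250 = +250 kJ/mol.
Combining: -429 + 250 = -179 kJ/mol.

-179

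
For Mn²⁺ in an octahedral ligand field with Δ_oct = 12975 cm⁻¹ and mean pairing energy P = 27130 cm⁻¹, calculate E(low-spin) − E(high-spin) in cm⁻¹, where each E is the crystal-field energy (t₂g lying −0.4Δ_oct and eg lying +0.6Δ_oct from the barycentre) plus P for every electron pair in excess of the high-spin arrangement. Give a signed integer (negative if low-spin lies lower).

28310

Mn²⁺: group 7, so d-count = 7 − 2 = 5.
In the high-spin limit (t₂g³ eg²) the orbital term is 0.0Δ_oct = 0 cm⁻¹, with no excess pairing.
Low-spin t₂g⁵ eg⁰ gives -2.0Δ_oct = -25950 cm⁻¹, but forming 2 extra pairs costs 2P = 54260 cm⁻¹, so E(LS) = -25950 + 54260 = 28310 cm⁻¹.
E(LS) − E(HS) = 28310 − (0) = 28310 cm⁻¹.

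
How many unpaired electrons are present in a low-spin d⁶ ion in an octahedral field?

Configuration: t2g^6 e_g^0, giving 0 unpaired electrons.

0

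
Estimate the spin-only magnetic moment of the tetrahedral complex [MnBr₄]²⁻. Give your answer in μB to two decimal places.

5.92 μB

Each Br⁻ contributes -1; 4 × (-1) = -4. With overall charge -2, Mn is in the +2 oxidation state.
Mn sits in group 7; removing 2 electrons leaves Mn²⁺ with 7 − 2 = 5 d electrons.
Tetrahedral fields are weak (Δₜ ≈ 4/9 Δₒ), so electrons fill high-spin.
Configuration: e² t₂³ → 5 unpaired electrons.
μ(spin-only) = √[5(5+2)] = √35 ≈ 5.92 μB.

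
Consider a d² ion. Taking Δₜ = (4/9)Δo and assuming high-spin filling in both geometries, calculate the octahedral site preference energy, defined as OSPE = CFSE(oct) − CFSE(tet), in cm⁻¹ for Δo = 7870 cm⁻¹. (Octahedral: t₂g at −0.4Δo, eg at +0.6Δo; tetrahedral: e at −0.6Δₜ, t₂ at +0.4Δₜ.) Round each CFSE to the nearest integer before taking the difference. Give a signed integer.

-2099

In an octahedral site d² (HS) is t₂g² eg⁰, giving CFSE(oct) = -0.8Δo = -6296 cm⁻¹.
Tetrahedral e² t₂⁰ gives -1.2Δₜ = -1.2 × (4/9) × 7870 = -4197 cm⁻¹.
OSPE = CFSE(oct) − CFSE(tet) = -6296 − (-4197) = -2099 cm⁻¹.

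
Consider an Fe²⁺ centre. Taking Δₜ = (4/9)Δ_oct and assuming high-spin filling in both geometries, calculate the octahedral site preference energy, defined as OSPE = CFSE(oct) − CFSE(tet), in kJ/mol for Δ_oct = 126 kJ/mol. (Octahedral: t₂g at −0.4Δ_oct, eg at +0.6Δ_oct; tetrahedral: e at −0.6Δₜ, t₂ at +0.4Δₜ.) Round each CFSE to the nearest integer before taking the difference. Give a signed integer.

Fe²⁺: group 8, so d-count = 8 − 2 = 6.
Octahedral high-spin t₂g⁴ eg²: CFSE = -0.4 × 126 = -50 kJ/mol.
In a tetrahedral site the filling is e³ t₂³: CFSE(tet) = -0.6Δₜ = -0.6 × (4/9)(126) = -34 kJ/mol.
OSPE = CFSE(oct) − CFSE(tet) = -50 − (-34) = -16 kJ/mol.

-16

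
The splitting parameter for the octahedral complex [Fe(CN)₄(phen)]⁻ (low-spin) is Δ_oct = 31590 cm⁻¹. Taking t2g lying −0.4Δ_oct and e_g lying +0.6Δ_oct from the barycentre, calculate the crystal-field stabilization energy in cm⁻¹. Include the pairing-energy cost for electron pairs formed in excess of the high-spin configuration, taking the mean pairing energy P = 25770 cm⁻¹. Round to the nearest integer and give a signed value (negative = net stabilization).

-11640

Ligand charges: 4×(-1) from CN⁻ and 1×(+0) from phen sum to -4; with overall charge -1, Fe is +3.
Fe sits in group 8; removing 3 electrons leaves Fe³⁺ with 8 − 3 = 5 d electrons.
Electron filling gives t2g^5 e_g^0.
The orbital stabilization is -2.0Δ_oct = -2.0 × 31590 = -63180 cm⁻¹.
Relative to high-spin t2g^3 e_g^2 (0 paired), the low-spin configuration has 2 additional pairs, contributing +2 × 25770 = +51540 cm⁻¹.
Combining: -63180 + 51540 = -11640 cm⁻¹.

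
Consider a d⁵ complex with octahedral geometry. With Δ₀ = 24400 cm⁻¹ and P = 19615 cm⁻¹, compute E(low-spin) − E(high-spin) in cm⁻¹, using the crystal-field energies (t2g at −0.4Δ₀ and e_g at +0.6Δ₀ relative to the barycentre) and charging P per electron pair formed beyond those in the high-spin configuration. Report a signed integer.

High-spin d⁵ fills as t2g^3 e_g^2 with CFSE 3(−0.4) + 2(+0.6) = 0.0Δ₀ = 0 cm⁻¹.
Low-spin: t2g^5 e_g^0, orbital CFSE = -2.0Δ₀ = -48800 cm⁻¹; plus 2 excess pairs × P = +39230 cm⁻¹; total -9570 cm⁻¹.
E(LS) − E(HS) = -9570 − (0) = -9570 cm⁻¹.

-9570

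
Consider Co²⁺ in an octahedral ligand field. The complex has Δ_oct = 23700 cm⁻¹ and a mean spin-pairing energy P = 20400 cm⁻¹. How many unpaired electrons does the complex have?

Co sits in group 9; removing 2 electrons leaves Co²⁺ with 9 − 2 = 7 d electrons.
Here Δ_oct > P (23700 > 20400), so the low-spin state is favoured.
Filling d⁷ accordingly: t₂g⁶ eg¹.
Unpaired electrons: 1.

1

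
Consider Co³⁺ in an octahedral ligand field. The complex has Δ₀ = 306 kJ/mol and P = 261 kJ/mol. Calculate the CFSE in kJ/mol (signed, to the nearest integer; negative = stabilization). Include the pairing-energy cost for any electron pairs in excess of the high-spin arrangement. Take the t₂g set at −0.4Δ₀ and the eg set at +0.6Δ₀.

Co³⁺: group 9, so d-count = 9 − 3 = 6.
Δ₀ > P, so pairing is preferred: the ground state is low-spin.
That gives t₂g⁶ eg⁰.
Orbital CFSE = -2.4Δ₀ = -2.4 × 306 = -734 kJ/mol.
Excess pairs vs high-spin: 3 − 1 = 2; pairing cost = +522 kJ/mol.
Net CFSE = -734 + 522 = -212 kJ/mol.

-212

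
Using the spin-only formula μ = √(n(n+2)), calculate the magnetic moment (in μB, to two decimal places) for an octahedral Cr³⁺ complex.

Cr³⁺: group 6, so d-count = 6 − 3 = 3.
For octahedral d³ the high- and low-spin configurations coincide.
Configuration: t2g^3 e_g^0 → 3 unpaired electrons.
μ(spin-only) = √[3(3+2)] = √15 ≈ 3.87 μB.

3.87 μB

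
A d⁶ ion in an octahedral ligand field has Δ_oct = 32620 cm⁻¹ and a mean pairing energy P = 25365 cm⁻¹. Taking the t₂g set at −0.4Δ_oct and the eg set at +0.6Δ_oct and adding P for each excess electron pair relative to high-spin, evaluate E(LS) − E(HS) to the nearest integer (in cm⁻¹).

High-spin: t₂g⁴ eg², CFSE = -0.4Δ_oct = -13048 cm⁻¹.
Low-spin t₂g⁶ eg⁰ gives -2.4Δ_oct = -78288 cm⁻¹, but forming 2 extra pairs costs 2P = 50730 cm⁻¹, so E(LS) = -78288 + 50730 = -27558 cm⁻¹.
The difference is -27558 − (-13048) = -14510 cm⁻¹, so low-spin lies lower.

-14510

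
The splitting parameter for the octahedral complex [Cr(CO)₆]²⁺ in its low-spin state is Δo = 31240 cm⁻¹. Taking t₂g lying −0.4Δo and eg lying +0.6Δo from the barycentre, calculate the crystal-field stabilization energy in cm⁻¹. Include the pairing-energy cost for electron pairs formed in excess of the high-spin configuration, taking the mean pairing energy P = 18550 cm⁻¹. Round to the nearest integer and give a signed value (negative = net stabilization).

-31434

CO is neutral, so the +2 overall charge sits on Cr: oxidation state +2.
Cr²⁺: group 6, so d-count = 6 − 2 = 4.
The d⁴ electrons fill as t₂g⁴ eg⁰.
The orbital stabilization is -1.6Δo = -1.6 × 31240 = -49984 cm⁻¹.
Relative to high-spin t₂g³ eg¹ (0 paired), the low-spin configuration has 1 additional pair, contributing +1 × 18550 = +18550 cm⁻¹.
Net CFSE = -49984 + 18550 = -31434 cm⁻¹.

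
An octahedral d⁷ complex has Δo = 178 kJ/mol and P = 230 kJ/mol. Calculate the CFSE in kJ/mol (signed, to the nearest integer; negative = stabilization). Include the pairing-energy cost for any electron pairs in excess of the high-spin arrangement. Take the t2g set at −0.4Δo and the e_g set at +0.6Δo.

With Δo < P the complex is high-spin.
Filling d⁷ accordingly: t2g^5 e_g^2.
Orbital CFSE = -0.8Δo = -0.8 × 178 = -142 kJ/mol.
High-spin has no excess pairs, so no pairing correction applies.

-142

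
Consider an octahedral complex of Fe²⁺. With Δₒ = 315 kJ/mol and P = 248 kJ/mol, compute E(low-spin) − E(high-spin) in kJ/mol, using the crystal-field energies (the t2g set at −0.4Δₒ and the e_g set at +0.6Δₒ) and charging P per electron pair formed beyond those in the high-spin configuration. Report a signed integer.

Fe sits in group 8; removing 2 electrons leaves Fe²⁺ with 8 − 2 = 6 d electrons.
High-spin: t2g^4 e_g^2, CFSE = -0.4Δₒ = -126 kJ/mol.
Low-spin t2g^6 e_g^0 gives -2.4Δₒ = -756 kJ/mol, but forming 2 extra pairs costs 2P = 496 kJ/mol, so E(LS) = -756 + 496 = -260 kJ/mol.
The difference is -260 − (-126) = -134 kJ/mol, so low-spin lies lower.

-134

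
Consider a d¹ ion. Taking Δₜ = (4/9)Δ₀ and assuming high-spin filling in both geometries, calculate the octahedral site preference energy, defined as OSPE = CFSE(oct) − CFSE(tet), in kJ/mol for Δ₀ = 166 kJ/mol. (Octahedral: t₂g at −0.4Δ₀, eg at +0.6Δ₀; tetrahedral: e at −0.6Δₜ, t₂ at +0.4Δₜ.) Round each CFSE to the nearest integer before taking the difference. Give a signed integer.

Octahedral (high-spin): t₂g¹ eg⁰, CFSE = 1(−0.4) + 0(+0.6) = -0.4Δ₀ = -0.4 × 166 = -66 kJ/mol.
Tetrahedral: e¹ t₂⁰, CFSE = 1(−0.6) + 0(+0.4) = -0.6Δₜ = -0.6 × (4/9) × 166 = -44 kJ/mol.
OSPE = CFSE(oct) − CFSE(tet) = -66 − (-44) = -22 kJ/mol.

-22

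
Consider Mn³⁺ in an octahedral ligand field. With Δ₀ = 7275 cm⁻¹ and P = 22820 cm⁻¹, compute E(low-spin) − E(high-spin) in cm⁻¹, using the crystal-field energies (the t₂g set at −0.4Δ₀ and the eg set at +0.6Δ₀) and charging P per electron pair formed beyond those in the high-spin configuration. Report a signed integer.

Mn³⁺: group 7, so d-count = 7 − 3 = 4.
In the high-spin limit (t₂g³ eg¹) the orbital term is -0.6Δ₀ = -4365 cm⁻¹, with no excess pairing.
Low-spin: t₂g⁴ eg⁰, orbital CFSE = -1.6Δ₀ = -11640 cm⁻¹; plus 1 excess pair × P = +22820 cm⁻¹; total 11180 cm⁻¹.
Thus E(LS) − E(HS) = 15545 cm⁻¹.

15545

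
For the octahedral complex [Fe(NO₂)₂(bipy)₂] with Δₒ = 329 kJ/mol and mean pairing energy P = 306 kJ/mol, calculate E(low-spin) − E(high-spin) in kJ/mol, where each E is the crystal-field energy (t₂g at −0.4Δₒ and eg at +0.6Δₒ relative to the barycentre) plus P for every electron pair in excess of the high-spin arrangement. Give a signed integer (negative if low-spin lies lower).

-46

Ligand charges: 2×(-1) from NO₂⁻ and 2×(+0) from bipy sum to -2; with overall charge +0, Fe is +2.
Fe²⁺: group 8, so d-count = 8 − 2 = 6.
High-spin d⁶ fills as t₂g⁴ eg² with CFSE 4(−0.4) + 2(+0.6) = -0.4Δₒ = -132 kJ/mol.
Low-spin t₂g⁶ eg⁰ gives -2.4Δₒ = -790 kJ/mol, but forming 2 extra pairs costs 2P = 612 kJ/mol, so E(LS) = -790 + 612 = -178 kJ/mol.
The difference is -178 − (-132) = -46 kJ/mol, so low-spin lies lower.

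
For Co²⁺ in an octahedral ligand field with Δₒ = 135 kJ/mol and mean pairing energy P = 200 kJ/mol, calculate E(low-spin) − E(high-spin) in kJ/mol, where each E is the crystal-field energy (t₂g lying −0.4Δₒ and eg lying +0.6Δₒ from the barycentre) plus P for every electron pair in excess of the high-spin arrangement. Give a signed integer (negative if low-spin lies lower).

Co²⁺: group 9, so d-count = 9 − 2 = 7.
High-spin d⁷ fills as t₂g⁵ eg² with CFSE 5(−0.4) + 2(+0.6) = -0.8Δₒ = -108 kJ/mol.
Low-spin t₂g⁶ eg¹ gives -1.8Δₒ = -243 kJ/mol, but forming 1 extra pair costs 1P = 200 kJ/mol, so E(LS) = -243 + 200 = -43 kJ/mol.
E(LS) − E(HS) = -43 − (-108) = 65 kJ/mol.

65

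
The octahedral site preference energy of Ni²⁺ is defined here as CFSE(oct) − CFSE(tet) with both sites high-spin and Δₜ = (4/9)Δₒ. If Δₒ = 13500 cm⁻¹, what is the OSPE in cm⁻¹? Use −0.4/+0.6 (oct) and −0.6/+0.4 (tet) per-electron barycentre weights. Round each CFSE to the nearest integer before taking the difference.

-11400

Group 10 minus oxidation state +2 gives a d⁸ configuration for Ni²⁺.
Octahedral (high-spin): t2g^6 e_g^2, CFSE = 6(−0.4) + 2(+0.6) = -1.2Δₒ = -1.2 × 13500 = -16200 cm⁻¹.
In a tetrahedral site the filling is e^4 t2^4: CFSE(tet) = -0.8Δₜ = -0.8 × (4/9)(13500) = -4800 cm⁻¹.
OSPE = -16200 − (-4800) = -11400 cm⁻¹.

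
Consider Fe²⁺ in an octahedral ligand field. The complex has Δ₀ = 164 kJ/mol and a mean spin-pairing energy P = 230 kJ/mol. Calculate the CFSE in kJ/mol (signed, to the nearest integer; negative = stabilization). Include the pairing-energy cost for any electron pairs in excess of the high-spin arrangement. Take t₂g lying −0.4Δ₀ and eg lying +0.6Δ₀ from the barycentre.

-66

Fe sits in group 8; removing 2 electrons leaves Fe²⁺ with 8 − 2 = 6 d electrons.
Since Δ₀ = 164 kJ/mol < P = 230 kJ/mol, the complex adopts the high-spin configuration.
Configuration: t₂g⁴ eg².
Orbital CFSE = -0.4Δ₀ = -0.4 × 164 = -66 kJ/mol.
High-spin has no excess pairs, so no pairing correction applies.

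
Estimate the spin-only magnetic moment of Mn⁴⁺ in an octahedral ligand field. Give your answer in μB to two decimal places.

3.87 μB

Group 7 minus oxidation state +4 gives a d³ configuration for Mn⁴⁺.
Configuration: t₂g³ eg⁰ → 3 unpaired electrons.
μ(spin-only) = √[3(3+2)] = √15 ≈ 3.87 μB.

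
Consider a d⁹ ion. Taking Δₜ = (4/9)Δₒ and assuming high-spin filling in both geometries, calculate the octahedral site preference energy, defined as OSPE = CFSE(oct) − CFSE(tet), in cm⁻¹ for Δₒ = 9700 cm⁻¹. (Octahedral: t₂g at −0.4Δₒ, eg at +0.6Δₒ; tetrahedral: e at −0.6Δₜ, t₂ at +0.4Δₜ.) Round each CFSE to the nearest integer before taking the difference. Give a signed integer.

In an octahedral site d⁹ (HS) is t₂g⁶ eg³, giving CFSE(oct) = -0.6Δₒ = -5820 cm⁻¹.
Tetrahedral e⁴ t₂⁵ gives -0.4Δₜ = -0.4 × (4/9) × 9700 = -1724 cm⁻¹.
Subtracting, OSPE = -5820 − (-1724) = -4096 cm⁻¹.

-4096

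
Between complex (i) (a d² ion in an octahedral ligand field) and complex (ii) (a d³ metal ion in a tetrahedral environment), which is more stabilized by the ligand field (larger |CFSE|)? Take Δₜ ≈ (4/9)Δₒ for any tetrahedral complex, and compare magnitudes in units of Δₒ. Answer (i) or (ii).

(i): t₂g² eg⁰, CFSE = -0.8Δₒ.
(ii): With tetrahedral geometry the complex is necessarily high-spin; e² t₂¹, CFSE = -0.8Δₜ ≈ -0.36Δₒ.
So (i) has the larger |CFSE|.

(i)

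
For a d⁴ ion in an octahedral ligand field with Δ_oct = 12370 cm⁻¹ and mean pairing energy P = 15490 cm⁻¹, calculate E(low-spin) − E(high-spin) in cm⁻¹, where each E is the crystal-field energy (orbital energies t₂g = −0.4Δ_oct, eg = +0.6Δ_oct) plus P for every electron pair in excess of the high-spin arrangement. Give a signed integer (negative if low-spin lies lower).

High-spin: t₂g³ eg¹, CFSE = -0.6Δ_oct = -7422 cm⁻¹.
Low-spin: t₂g⁴ eg⁰, orbital CFSE = -1.6Δ_oct = -19792 cm⁻¹; plus 1 excess pair × P = +15490 cm⁻¹; total -4302 cm⁻¹.
The difference is -4302 − (-7422) = 3120 cm⁻¹, so high-spin lies lower.

3120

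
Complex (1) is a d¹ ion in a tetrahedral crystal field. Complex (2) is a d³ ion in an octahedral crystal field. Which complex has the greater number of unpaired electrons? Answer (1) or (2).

(1): With tetrahedral geometry the complex is necessarily high-spin; e¹ t₂⁰ → 1 unpaired.
(2): For octahedral d³ the high- and low-spin configurations coincide; t2g^3 e_g^0 → 3 unpaired.
So (2) has more unpaired electrons.

(2)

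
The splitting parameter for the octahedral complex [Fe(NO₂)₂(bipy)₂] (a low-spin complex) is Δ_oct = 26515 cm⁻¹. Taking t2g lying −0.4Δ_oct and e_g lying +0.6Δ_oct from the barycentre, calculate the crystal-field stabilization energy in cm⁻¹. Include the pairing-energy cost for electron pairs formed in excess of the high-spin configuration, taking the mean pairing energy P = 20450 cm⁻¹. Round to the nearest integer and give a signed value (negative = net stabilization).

Ligand charges: 2×(-1) from NO₂⁻ and 2×(+0) from bipy sum to -2; with overall charge +0, Fe is +2.
Fe sits in group 8; removing 2 electrons leaves Fe²⁺ with 8 − 2 = 6 d electrons.
The d⁶ electrons fill as t2g^6 e_g^0.
CFSE(orbital) = 6×(-0.4Δ_oct) + 0×(0.6Δ_oct) = -2.4Δ_oct; with Δ_oct = 26515 cm⁻¹ that is -63636 cm⁻¹.
Pairing penalty: 3 pairs vs 1 in the high-spin reference → 2 extra × P = 40900 cm⁻¹.
Overall CFSE = -63636 + 40900 = -22736 cm⁻¹.

-22736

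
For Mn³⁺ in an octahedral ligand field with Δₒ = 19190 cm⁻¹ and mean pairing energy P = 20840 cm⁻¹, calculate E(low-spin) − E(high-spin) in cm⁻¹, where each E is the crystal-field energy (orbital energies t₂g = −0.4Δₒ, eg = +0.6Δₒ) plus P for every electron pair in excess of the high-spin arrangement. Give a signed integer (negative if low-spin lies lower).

1650

Mn³⁺: group 7, so d-count = 7 − 3 = 4.
High-spin d⁴ fills as t₂g³ eg¹ with CFSE 3(−0.4) + 1(+0.6) = -0.6Δₒ = -11514 cm⁻¹.
Low-spin: t₂g⁴ eg⁰, orbital CFSE = -1.6Δₒ = -30704 cm⁻¹; plus 1 excess pair × P = +20840 cm⁻¹; total -9864 cm⁻¹.
Thus E(LS) − E(HS) = 1650 cm⁻¹.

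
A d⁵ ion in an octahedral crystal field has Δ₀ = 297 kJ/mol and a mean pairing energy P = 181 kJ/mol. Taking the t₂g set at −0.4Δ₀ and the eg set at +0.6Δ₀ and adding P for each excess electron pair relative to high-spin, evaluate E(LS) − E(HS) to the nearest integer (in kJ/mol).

-232

High-spin: t₂g³ eg², CFSE = 0.0Δ₀ = 0 kJ/mol.
Low-spin: t₂g⁵ eg⁰, orbital CFSE = -2.0Δ₀ = -594 kJ/mol; plus 2 excess pairs × P = +362 kJ/mol; total -232 kJ/mol.
The difference is -232 − (0) = -232 kJ/mol, so low-spin lies lower.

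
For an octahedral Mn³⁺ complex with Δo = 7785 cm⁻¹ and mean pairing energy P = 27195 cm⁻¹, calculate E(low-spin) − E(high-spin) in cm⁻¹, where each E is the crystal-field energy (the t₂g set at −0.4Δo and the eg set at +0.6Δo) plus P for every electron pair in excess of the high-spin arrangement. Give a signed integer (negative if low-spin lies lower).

Mn sits in group 7; removing 3 electrons leaves Mn³⁺ with 7 − 3 = 4 d electrons.
High-spin d⁴ fills as t₂g³ eg¹ with CFSE 3(−0.4) + 1(+0.6) = -0.6Δo = -4671 cm⁻¹.
Low-spin t₂g⁴ eg⁰ gives -1.6Δo = -12456 cm⁻¹, but forming 1 extra pair costs 1P = 27195 cm⁻¹, so E(LS) = -12456 + 27195 = 14739 cm⁻¹.
Thus E(LS) − E(HS) = 19410 cm⁻¹.

19410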